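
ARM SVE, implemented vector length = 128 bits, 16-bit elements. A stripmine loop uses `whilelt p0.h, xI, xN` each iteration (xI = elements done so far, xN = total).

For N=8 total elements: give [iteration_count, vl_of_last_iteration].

[iterations, last_vl] = [1, 8]

128-bit reg / 16-bit elem → 8 lanes
N=8: ⌈8/8⌉ = 1 iters; last vl = 8 − 0×8 = 8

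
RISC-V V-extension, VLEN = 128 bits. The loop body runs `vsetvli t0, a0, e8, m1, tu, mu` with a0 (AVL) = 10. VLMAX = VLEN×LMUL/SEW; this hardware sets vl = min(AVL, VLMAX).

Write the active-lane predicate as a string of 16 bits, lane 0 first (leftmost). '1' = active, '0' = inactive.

lanes per group: 128·1/8 = 16
vl = min(AVL, VLMAX) = min(10, 16) = 10
bits (lane 0 leftmost): 1111111111000000

predicate = 1111111111000000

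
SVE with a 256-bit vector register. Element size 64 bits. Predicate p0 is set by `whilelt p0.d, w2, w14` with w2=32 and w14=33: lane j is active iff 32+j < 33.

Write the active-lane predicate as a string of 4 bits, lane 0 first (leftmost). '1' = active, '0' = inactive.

256-bit reg / 64-bit elem → 4 lanes
active while 32+j < 33, i.e. j ∈ [0,1) capped at 4 ⇒ 1
bits (lane 0 leftmost): 1000

predicate = 1000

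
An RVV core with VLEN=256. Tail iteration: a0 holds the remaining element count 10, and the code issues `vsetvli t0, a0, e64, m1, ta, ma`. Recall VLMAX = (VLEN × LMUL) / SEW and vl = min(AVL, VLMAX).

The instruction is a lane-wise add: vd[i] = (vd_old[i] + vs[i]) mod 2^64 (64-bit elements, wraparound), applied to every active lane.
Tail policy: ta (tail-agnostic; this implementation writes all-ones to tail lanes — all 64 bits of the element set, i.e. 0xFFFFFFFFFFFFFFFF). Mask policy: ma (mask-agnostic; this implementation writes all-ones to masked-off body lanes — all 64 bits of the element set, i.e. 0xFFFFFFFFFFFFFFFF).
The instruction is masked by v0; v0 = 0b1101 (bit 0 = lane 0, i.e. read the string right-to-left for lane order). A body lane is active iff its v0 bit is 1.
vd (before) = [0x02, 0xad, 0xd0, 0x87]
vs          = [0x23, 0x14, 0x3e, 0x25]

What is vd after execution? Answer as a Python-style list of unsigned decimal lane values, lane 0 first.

vd = [37, 18446744073709551615, 270, 172]

VLMAX = (256 × 1) / 64 = 4 lanes
vl ← min(10, 4) = 4
[0] add(0x02,0x23) = 0x25
[1] mask-off/ones = 0xffffffffffffffff
[2] add(0xd0,0x3e) = 0x10e
[3] add(0x87,0x25) = 0xac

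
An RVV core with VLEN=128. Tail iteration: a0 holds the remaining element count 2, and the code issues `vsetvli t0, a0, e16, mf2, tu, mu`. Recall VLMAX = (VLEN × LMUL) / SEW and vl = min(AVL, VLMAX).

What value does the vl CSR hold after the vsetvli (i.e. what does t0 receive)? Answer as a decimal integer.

lanes per group: 128·1/2/16 = 4
vl = min(AVL, VLMAX) = min(2, 4) = 2

vl = 2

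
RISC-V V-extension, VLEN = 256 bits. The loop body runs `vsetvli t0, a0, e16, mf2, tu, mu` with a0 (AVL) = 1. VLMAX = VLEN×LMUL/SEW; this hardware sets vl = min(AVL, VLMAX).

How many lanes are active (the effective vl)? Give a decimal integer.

lanes per group: 256·1/2/16 = 8
vl = min(AVL, VLMAX) = min(1, 8) = 1

vl = 1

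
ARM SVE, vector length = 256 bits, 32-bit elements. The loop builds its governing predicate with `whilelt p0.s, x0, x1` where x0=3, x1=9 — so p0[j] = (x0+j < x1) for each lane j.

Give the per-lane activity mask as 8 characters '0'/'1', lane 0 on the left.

predicate = 11111100

register lanes = 256/32 = 8
active while 3+j < 9, i.e. j ∈ [0,6) capped at 8 ⇒ 6
bits (lane 0 leftmost): 11111100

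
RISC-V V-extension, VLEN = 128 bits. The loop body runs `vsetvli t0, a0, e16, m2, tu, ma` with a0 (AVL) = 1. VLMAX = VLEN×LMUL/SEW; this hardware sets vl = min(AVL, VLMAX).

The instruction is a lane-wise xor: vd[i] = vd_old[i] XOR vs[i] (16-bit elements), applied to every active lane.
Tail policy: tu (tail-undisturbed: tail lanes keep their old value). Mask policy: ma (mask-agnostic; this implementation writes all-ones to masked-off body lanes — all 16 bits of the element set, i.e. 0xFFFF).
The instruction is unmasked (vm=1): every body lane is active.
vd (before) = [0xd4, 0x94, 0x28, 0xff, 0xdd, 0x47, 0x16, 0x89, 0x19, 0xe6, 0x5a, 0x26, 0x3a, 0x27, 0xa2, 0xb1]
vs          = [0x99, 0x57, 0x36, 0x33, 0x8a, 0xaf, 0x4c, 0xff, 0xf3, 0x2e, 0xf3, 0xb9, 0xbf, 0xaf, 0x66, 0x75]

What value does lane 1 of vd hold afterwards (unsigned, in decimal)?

lanes per group: 128·2/16 = 16
vl = min(AVL, VLMAX) = min(1, 16) = 1
  i=0: xor(0xd4,0x99) → 77
  i=1: tail/keep → 148
  i=2: tail/keep → 40
  i=3: tail/keep → 255
  i=4: tail/keep → 221
  i=5: tail/keep → 71
  i=6: tail/keep → 22
  i=7: tail/keep → 137
  i=8: tail/keep → 25
  i=9: tail/keep → 230
  i=10: tail/keep → 90
  i=11: tail/keep → 38
  i=12: tail/keep → 58
  i=13: tail/keep → 39
  i=14: tail/keep → 162
  i=15: tail/keep → 177

vd[1] = 148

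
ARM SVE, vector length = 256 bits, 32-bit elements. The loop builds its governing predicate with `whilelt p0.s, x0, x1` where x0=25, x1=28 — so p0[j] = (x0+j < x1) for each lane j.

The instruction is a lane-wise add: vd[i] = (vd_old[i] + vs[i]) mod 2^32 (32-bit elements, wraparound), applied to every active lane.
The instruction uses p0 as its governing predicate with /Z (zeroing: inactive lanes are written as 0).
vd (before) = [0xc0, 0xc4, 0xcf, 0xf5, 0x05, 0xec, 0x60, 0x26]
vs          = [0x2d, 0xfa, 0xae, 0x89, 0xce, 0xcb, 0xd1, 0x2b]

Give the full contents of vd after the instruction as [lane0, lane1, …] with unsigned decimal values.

256-bit reg / 32-bit elem → 8 lanes
active while 25+j < 28, i.e. j ∈ [0,3) capped at 8 ⇒ 3
lane  0: add(0xc0,0x2d) ⇒ 0xed
lane  1: add(0xc4,0xfa) ⇒ 0x1be
lane  2: add(0xcf,0xae) ⇒ 0x17d
lane  3: tail/zero ⇒ 0x00
lane  4: tail/zero ⇒ 0x00
lane  5: tail/zero ⇒ 0x00
lane  6: tail/zero ⇒ 0x00
lane  7: tail/zero ⇒ 0x00

vd = [237, 446, 381, 0, 0, 0, 0, 0]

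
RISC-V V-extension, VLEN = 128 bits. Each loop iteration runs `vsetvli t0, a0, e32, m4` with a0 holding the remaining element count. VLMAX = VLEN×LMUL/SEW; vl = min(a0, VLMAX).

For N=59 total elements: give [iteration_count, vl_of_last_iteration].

lanes per group: 128·4/32 = 16
iterations = ceil(59/16) = 4; final-pass vl = 11

[iterations, last_vl] = [4, 11]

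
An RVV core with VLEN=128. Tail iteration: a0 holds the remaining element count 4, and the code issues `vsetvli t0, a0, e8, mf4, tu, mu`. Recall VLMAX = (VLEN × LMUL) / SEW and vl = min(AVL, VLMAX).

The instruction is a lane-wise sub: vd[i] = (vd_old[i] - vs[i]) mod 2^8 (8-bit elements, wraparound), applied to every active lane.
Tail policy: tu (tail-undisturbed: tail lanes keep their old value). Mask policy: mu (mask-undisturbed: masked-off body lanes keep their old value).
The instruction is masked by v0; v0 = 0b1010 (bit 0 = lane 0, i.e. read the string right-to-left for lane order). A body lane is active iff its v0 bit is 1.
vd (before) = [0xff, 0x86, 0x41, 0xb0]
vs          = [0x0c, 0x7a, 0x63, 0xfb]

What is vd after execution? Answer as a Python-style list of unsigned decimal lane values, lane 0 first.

VLMAX = VLEN×LMUL/SEW = 128×1/4/8 = 4
AVL=4 ≤ VLMAX=4, so vl = 4
lane  0: mask-off/keep ⇒ 0xff
lane  1: sub(0x86,0x7a) ⇒ 0x0c
lane  2: mask-off/keep ⇒ 0x41
lane  3: sub(0xb0,0xfb) ⇒ 0xb5

vd = [255, 12, 65, 181]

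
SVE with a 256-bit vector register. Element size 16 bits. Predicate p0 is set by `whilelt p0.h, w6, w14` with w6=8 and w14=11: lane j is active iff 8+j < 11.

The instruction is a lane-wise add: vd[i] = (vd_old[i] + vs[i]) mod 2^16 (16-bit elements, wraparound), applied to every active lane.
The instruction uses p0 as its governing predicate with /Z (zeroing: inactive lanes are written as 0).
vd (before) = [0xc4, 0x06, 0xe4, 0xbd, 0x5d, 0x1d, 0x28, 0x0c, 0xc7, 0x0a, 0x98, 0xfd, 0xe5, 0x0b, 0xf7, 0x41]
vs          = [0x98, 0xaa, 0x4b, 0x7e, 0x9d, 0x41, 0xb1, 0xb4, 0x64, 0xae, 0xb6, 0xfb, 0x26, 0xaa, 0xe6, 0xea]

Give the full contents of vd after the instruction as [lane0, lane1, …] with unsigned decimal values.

256-bit reg / 16-bit elem → 16 lanes
whilelt: lane j active iff 8+j < 11 → j < 3 → 3 active
vd[0] add(0xc4,0x98) -> 0x15c
vd[1] add(0x06,0xaa) -> 0xb0
vd[2] add(0xe4,0x4b) -> 0x12f
vd[3] tail/zero -> 0x00
vd[4] tail/zero -> 0x00
vd[5] tail/zero -> 0x00
vd[6] tail/zero -> 0x00
vd[7] tail/zero -> 0x00
vd[8] tail/zero -> 0x00
vd[9] tail/zero -> 0x00
vd[10] tail/zero -> 0x00
vd[11] tail/zero -> 0x00
vd[12] tail/zero -> 0x00
vd[13] tail/zero -> 0x00
vd[14] tail/zero -> 0x00
vd[15] tail/zero -> 0x00

vd = [348, 176, 303, 0, 0, 0, 0, 0, 0, 0, 0, 0, 0, 0, 0, 0]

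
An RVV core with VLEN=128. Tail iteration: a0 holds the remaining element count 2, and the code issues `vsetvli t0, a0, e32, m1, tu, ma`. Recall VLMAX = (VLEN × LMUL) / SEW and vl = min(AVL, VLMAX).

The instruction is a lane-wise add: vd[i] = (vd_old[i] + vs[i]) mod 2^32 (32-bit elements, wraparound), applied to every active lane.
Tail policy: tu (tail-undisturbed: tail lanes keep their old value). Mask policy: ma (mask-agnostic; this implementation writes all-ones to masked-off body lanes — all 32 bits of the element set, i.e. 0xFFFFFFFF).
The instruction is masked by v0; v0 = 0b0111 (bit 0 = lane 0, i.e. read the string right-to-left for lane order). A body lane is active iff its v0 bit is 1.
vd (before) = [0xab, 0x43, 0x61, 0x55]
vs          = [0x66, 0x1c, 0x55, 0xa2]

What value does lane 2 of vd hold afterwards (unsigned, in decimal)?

vd[2] = 97

lanes per group: 128·1/32 = 4
AVL=2 ≤ VLMAX=4, so vl = 2
[0] add(0xab,0x66) = 0x111
[1] add(0x43,0x1c) = 0x5f
[2] tail/keep = 0x61
[3] tail/keep = 0x55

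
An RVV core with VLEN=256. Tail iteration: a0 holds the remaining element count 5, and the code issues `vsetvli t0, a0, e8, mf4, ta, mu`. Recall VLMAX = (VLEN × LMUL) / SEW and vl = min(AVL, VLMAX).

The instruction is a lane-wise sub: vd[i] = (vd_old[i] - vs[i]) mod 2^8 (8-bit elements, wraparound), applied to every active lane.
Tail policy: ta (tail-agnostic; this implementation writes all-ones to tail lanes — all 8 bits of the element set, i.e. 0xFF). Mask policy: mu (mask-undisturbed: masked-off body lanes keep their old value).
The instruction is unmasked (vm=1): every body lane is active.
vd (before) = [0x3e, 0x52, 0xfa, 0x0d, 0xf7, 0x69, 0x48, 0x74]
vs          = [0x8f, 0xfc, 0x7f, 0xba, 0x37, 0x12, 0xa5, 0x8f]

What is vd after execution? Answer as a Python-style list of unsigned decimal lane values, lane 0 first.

VLMAX = VLEN×LMUL/SEW = 256×1/4/8 = 8
vl ← min(5, 8) = 5
[0] sub(0x3e,0x8f) = 0xaf
[1] sub(0x52,0xfc) = 0x56
[2] sub(0xfa,0x7f) = 0x7b
[3] sub(0x0d,0xba) = 0x53
[4] sub(0xf7,0x37) = 0xc0
[5] tail/ones = 0xff
[6] tail/ones = 0xff
[7] tail/ones = 0xff

vd = [175, 86, 123, 83, 192, 255, 255, 255]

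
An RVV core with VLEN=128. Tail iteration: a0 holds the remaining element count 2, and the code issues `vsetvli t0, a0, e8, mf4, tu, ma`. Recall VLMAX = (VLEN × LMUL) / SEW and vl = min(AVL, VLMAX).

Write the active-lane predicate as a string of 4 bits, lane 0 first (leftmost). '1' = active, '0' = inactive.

VLMAX = VLEN×LMUL/SEW = 128×1/4/8 = 4
vl = min(AVL, VLMAX) = min(2, 4) = 2
bits (lane 0 leftmost): 1100

predicate = 1100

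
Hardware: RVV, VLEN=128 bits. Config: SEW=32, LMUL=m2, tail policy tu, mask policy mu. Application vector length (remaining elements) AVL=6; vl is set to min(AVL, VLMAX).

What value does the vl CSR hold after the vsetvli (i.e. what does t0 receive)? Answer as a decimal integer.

vl = 6

lanes per group: 128·2/32 = 8
vl ← min(6, 8) = 6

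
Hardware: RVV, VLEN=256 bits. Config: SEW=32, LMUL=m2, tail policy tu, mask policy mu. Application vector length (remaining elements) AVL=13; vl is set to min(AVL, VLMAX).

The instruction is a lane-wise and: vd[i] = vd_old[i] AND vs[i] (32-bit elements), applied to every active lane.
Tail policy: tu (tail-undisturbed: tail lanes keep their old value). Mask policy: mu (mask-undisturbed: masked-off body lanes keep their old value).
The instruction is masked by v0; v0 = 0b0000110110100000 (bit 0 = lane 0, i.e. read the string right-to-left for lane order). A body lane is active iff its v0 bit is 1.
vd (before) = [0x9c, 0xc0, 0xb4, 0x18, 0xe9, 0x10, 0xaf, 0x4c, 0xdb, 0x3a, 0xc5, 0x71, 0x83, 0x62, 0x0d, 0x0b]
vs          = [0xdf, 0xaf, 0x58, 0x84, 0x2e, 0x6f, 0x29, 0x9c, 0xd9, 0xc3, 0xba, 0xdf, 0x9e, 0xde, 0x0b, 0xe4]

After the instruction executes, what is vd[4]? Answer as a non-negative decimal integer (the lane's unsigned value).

vd[4] = 233

VLMAX = VLEN×LMUL/SEW = 256×2/32 = 16
AVL=13 ≤ VLMAX=16, so vl = 13
[0] mask-off/keep = 0x9c
[1] mask-off/keep = 0xc0
[2] mask-off/keep = 0xb4
[3] mask-off/keep = 0x18
[4] mask-off/keep = 0xe9
[5] and(0x10,0x6f) = 0x00
[6] mask-off/keep = 0xaf
[7] and(0x4c,0x9c) = 0x0c
[8] and(0xdb,0xd9) = 0xd9
[9] mask-off/keep = 0x3a
[10] and(0xc5,0xba) = 0x80
[11] and(0x71,0xdf) = 0x51
[12] mask-off/keep = 0x83
[13] tail/keep = 0x62
[14] tail/keep = 0x0d
[15] tail/keep = 0x0b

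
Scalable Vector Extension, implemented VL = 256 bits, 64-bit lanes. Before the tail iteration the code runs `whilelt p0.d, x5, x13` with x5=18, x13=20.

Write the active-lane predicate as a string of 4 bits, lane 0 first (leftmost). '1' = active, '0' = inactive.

register lanes = 256/64 = 4
p0[j] = (18+j < 20); true for j=0..1 → 2 lanes set
bits (lane 0 leftmost): 1100

predicate = 1100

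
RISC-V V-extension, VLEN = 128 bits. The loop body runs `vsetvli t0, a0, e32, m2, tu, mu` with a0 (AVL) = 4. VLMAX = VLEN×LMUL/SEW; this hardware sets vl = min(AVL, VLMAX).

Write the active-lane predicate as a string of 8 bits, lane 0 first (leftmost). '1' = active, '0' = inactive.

lanes per group: 128·2/32 = 8
vl = min(AVL, VLMAX) = min(4, 8) = 4
bits (lane 0 leftmost): 11110000

predicate = 11110000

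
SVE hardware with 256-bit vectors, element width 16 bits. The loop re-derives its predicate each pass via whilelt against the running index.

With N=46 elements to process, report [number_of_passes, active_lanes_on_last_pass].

lane count: 256 div 16 = 16
iterations = ceil(46/16) = 3; final-pass vl = 14

[iterations, last_vl] = [3, 14]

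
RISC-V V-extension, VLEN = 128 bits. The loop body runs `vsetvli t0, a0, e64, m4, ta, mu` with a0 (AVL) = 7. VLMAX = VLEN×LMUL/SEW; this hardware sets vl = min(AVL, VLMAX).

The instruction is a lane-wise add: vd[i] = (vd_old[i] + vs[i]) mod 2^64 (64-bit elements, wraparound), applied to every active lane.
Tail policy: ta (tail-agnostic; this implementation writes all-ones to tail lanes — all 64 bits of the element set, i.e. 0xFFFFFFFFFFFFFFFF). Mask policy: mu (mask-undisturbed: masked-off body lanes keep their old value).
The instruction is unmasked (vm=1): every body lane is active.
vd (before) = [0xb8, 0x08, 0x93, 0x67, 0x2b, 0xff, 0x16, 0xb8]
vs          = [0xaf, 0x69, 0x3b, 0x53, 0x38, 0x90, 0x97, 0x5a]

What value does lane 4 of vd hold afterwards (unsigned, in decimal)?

VLMAX = VLEN×LMUL/SEW = 128×4/64 = 8
AVL=7 ≤ VLMAX=8, so vl = 7
[0] add(0xb8,0xaf) = 0x167
[1] add(0x08,0x69) = 0x71
[2] add(0x93,0x3b) = 0xce
[3] add(0x67,0x53) = 0xba
[4] add(0x2b,0x38) = 0x63
[5] add(0xff,0x90) = 0x18f
[6] add(0x16,0x97) = 0xad
[7] tail/ones = 0xffffffffffffffff

vd[4] = 99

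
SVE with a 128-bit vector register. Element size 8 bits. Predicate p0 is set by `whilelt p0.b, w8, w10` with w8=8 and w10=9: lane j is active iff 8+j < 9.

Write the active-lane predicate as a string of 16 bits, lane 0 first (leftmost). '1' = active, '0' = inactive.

predicate = 1000000000000000

register lanes = 128/8 = 16
active while 8+j < 9, i.e. j ∈ [0,1) capped at 16 ⇒ 1
bits (lane 0 leftmost): 1000000000000000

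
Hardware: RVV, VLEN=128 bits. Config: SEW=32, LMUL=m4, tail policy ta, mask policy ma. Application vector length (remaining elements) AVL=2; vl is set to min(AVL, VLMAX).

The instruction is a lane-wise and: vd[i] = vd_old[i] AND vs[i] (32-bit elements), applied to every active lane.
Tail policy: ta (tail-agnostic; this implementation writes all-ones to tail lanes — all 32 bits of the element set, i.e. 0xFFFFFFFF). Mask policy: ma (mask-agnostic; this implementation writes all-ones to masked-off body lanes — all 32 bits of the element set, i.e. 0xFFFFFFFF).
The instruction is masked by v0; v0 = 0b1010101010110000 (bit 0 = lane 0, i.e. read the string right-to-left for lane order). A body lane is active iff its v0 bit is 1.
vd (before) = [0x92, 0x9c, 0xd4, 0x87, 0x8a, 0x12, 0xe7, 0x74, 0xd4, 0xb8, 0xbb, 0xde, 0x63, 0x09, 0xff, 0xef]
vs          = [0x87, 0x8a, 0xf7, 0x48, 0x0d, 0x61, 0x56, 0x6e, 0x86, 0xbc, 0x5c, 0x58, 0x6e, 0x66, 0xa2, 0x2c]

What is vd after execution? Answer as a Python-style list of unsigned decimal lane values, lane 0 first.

vd = [4294967295, 4294967295, 4294967295, 4294967295, 4294967295, 4294967295, 4294967295, 4294967295, 4294967295, 4294967295, 4294967295, 4294967295, 4294967295, 4294967295, 4294967295, 4294967295]

lanes per group: 128·4/32 = 16
AVL=2 ≤ VLMAX=16, so vl = 2
lane  0: mask-off/ones ⇒ 0xffffffff
lane  1: mask-off/ones ⇒ 0xffffffff
lane  2: tail/ones ⇒ 0xffffffff
lane  3: tail/ones ⇒ 0xffffffff
lane  4: tail/ones ⇒ 0xffffffff
lane  5: tail/ones ⇒ 0xffffffff
lane  6: tail/ones ⇒ 0xffffffff
lane  7: tail/ones ⇒ 0xffffffff
lane  8: tail/ones ⇒ 0xffffffff
lane  9: tail/ones ⇒ 0xffffffff
lane 10: tail/ones ⇒ 0xffffffff
lane 11: tail/ones ⇒ 0xffffffff
lane 12: tail/ones ⇒ 0xffffffff
lane 13: tail/ones ⇒ 0xffffffff
lane 14: tail/ones ⇒ 0xffffffff
lane 15: tail/ones ⇒ 0xffffffff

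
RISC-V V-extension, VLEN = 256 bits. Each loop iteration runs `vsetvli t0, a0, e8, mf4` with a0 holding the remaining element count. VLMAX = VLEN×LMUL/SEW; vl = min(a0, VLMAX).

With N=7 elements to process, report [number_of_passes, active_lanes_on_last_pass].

lanes per group: 256·1/4/8 = 8
7 elements at 8/iter → 1 passes, remainder 7 on the last

[iterations, last_vl] = [1, 7]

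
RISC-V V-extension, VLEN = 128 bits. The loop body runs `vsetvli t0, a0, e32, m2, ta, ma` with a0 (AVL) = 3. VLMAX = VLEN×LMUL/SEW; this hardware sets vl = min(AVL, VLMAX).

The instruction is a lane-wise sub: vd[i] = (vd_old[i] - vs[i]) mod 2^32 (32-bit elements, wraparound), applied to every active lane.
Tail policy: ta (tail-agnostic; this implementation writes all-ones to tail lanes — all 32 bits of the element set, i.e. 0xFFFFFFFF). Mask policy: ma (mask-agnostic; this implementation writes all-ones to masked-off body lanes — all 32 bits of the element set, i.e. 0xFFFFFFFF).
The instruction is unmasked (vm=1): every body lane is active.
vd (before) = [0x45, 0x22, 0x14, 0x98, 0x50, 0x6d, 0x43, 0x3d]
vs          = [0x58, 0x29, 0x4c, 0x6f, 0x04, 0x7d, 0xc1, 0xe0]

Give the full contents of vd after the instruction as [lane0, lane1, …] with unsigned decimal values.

vd = [4294967277, 4294967289, 4294967240, 4294967295, 4294967295, 4294967295, 4294967295, 4294967295]

VLMAX = VLEN×LMUL/SEW = 128×2/32 = 8
AVL=3 ≤ VLMAX=8, so vl = 3
  i=0: sub(0x45,0x58) → 4294967277
  i=1: sub(0x22,0x29) → 4294967289
  i=2: sub(0x14,0x4c) → 4294967240
  i=3: tail/ones → 4294967295
  i=4: tail/ones → 4294967295
  i=5: tail/ones → 4294967295
  i=6: tail/ones → 4294967295
  i=7: tail/ones → 4294967295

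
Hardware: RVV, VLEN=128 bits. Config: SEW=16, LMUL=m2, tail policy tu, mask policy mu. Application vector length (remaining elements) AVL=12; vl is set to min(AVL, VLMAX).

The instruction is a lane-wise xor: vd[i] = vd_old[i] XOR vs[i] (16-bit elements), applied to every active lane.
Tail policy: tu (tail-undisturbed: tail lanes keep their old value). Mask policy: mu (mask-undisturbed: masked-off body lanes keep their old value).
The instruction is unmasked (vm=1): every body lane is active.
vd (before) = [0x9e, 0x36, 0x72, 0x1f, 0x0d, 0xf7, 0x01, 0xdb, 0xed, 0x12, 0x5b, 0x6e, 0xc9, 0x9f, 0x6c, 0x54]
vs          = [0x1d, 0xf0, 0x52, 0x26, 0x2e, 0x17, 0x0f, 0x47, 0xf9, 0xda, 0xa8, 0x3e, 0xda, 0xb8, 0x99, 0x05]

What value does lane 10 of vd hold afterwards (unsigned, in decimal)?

vd[10] = 243

VLMAX = (128 × 2) / 16 = 16 lanes
vl = min(AVL, VLMAX) = min(12, 16) = 12
[0] xor(0x9e,0x1d) = 0x83
[1] xor(0x36,0xf0) = 0xc6
[2] xor(0x72,0x52) = 0x20
[3] xor(0x1f,0x26) = 0x39
[4] xor(0x0d,0x2e) = 0x23
[5] xor(0xf7,0x17) = 0xe0
[6] xor(0x01,0x0f) = 0x0e
[7] xor(0xdb,0x47) = 0x9c
[8] xor(0xed,0xf9) = 0x14
[9] xor(0x12,0xda) = 0xc8
[10] xor(0x5b,0xa8) = 0xf3
[11] xor(0x6e,0x3e) = 0x50
[12] tail/keep = 0xc9
[13] tail/keep = 0x9f
[14] tail/keep = 0x6c
[15] tail/keep = 0x54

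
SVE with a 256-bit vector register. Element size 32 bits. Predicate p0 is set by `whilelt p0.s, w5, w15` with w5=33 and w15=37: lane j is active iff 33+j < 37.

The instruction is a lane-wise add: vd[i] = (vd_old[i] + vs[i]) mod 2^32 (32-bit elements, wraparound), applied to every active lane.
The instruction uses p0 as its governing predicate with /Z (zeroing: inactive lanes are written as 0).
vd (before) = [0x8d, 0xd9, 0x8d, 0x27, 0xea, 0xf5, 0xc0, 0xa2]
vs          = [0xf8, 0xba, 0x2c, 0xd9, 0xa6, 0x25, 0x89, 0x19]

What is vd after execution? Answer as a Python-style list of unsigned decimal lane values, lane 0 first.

vd = [389, 403, 185, 256, 0, 0, 0, 0]

256-bit reg / 32-bit elem → 8 lanes
active while 33+j < 37, i.e. j ∈ [0,4) capped at 8 ⇒ 4
lane  0: add(0x8d,0xf8) ⇒ 0x185
lane  1: add(0xd9,0xba) ⇒ 0x193
lane  2: add(0x8d,0x2c) ⇒ 0xb9
lane  3: add(0x27,0xd9) ⇒ 0x100
lane  4: tail/zero ⇒ 0x00
lane  5: tail/zero ⇒ 0x00
lane  6: tail/zero ⇒ 0x00
lane  7: tail/zero ⇒ 0x00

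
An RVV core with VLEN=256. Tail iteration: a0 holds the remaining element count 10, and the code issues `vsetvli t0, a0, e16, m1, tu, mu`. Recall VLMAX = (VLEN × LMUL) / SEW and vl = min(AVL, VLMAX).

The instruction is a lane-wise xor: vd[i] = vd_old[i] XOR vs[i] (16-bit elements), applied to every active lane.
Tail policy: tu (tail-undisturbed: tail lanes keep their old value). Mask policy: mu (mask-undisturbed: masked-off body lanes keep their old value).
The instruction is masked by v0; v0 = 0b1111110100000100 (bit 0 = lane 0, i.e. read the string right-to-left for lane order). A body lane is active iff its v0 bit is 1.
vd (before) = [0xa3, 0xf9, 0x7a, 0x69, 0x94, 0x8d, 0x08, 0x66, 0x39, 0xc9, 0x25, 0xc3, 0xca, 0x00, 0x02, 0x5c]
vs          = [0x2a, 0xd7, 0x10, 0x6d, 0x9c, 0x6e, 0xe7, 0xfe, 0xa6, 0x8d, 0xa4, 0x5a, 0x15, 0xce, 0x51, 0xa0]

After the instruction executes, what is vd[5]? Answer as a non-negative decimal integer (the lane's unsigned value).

lanes per group: 256·1/16 = 16
vl ← min(10, 16) = 10
vd[0] mask-off/keep -> 0xa3
vd[1] mask-off/keep -> 0xf9
vd[2] xor(0x7a,0x10) -> 0x6a
vd[3] mask-off/keep -> 0x69
vd[4] mask-off/keep -> 0x94
vd[5] mask-off/keep -> 0x8d
vd[6] mask-off/keep -> 0x08
vd[7] mask-off/keep -> 0x66
vd[8] xor(0x39,0xa6) -> 0x9f
vd[9] mask-off/keep -> 0xc9
vd[10] tail/keep -> 0x25
vd[11] tail/keep -> 0xc3
vd[12] tail/keep -> 0xca
vd[13] tail/keep -> 0x00
vd[14] tail/keep -> 0x02
vd[15] tail/keep -> 0x5c

vd[5] = 141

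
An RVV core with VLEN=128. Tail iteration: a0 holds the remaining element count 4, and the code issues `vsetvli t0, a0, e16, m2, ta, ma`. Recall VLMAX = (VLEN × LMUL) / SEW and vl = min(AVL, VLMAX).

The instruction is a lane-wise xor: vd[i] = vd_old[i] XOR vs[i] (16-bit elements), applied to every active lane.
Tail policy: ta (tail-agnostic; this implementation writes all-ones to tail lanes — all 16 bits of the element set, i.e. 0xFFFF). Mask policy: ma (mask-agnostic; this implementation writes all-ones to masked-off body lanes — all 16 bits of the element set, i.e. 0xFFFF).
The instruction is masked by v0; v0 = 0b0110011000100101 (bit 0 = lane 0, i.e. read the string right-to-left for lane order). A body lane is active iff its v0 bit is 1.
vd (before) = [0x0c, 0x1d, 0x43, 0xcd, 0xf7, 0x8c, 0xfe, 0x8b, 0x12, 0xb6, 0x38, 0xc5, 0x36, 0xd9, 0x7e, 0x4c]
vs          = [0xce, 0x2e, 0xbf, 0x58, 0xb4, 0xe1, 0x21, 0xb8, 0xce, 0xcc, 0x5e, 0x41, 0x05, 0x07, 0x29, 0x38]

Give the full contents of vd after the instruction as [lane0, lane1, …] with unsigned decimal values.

VLMAX = VLEN×LMUL/SEW = 128×2/16 = 16
vl ← min(4, 16) = 4
vd[0] xor(0x0c,0xce) -> 0xc2
vd[1] mask-off/ones -> 0xffff
vd[2] xor(0x43,0xbf) -> 0xfc
vd[3] mask-off/ones -> 0xffff
vd[4] tail/ones -> 0xffff
vd[5] tail/ones -> 0xffff
vd[6] tail/ones -> 0xffff
vd[7] tail/ones -> 0xffff
vd[8] tail/ones -> 0xffff
vd[9] tail/ones -> 0xffff
vd[10] tail/ones -> 0xffff
vd[11] tail/ones -> 0xffff
vd[12] tail/ones -> 0xffff
vd[13] tail/ones -> 0xffff
vd[14] tail/ones -> 0xffff
vd[15] tail/ones -> 0xffff

vd = [194, 65535, 252, 65535, 65535, 65535, 65535, 65535, 65535, 65535, 65535, 65535, 65535, 65535, 65535, 65535]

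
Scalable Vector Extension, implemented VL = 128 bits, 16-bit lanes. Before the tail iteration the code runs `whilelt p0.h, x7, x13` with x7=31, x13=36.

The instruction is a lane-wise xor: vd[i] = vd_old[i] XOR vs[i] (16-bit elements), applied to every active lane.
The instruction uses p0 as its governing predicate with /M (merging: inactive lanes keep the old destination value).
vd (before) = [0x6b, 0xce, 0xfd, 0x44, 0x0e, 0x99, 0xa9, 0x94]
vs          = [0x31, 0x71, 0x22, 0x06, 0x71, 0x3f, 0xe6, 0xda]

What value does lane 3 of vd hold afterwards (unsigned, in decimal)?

vd[3] = 66

128-bit reg / 16-bit elem → 8 lanes
active while 31+j < 36, i.e. j ∈ [0,5) capped at 8 ⇒ 5
  i=0: xor(0x6b,0x31) → 90
  i=1: xor(0xce,0x71) → 191
  i=2: xor(0xfd,0x22) → 223
  i=3: xor(0x44,0x06) → 66
  i=4: xor(0x0e,0x71) → 127
  i=5: tail/keep → 153
  i=6: tail/keep → 169
  i=7: tail/keep → 148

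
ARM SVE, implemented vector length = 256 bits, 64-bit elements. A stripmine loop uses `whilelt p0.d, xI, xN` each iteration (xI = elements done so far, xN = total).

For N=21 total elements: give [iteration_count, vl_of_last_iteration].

[iterations, last_vl] = [6, 1]

register lanes = 256/64 = 4
21 elements at 4/iter → 6 passes, remainder 1 on the last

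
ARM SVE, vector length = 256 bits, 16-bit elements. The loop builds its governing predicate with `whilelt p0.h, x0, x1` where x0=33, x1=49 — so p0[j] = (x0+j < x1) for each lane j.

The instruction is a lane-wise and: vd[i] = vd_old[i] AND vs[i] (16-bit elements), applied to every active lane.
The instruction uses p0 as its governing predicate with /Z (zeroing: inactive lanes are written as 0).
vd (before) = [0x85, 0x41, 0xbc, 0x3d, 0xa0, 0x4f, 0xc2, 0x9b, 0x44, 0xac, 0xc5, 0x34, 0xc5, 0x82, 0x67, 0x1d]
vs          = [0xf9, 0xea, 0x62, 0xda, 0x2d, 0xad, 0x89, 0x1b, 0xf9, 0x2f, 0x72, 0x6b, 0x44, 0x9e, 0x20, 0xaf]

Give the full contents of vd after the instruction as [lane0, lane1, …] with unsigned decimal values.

256-bit reg / 16-bit elem → 16 lanes
whilelt: lane j active iff 33+j < 49 → j < 16 → 16 active
vd[0] and(0x85,0xf9) -> 0x81
vd[1] and(0x41,0xea) -> 0x40
vd[2] and(0xbc,0x62) -> 0x20
vd[3] and(0x3d,0xda) -> 0x18
vd[4] and(0xa0,0x2d) -> 0x20
vd[5] and(0x4f,0xad) -> 0x0d
vd[6] and(0xc2,0x89) -> 0x80
vd[7] and(0x9b,0x1b) -> 0x1b
vd[8] and(0x44,0xf9) -> 0x40
vd[9] and(0xac,0x2f) -> 0x2c
vd[10] and(0xc5,0x72) -> 0x40
vd[11] and(0x34,0x6b) -> 0x20
vd[12] and(0xc5,0x44) -> 0x44
vd[13] and(0x82,0x9e) -> 0x82
vd[14] and(0x67,0x20) -> 0x20
vd[15] and(0x1d,0xaf) -> 0x0d

vd = [129, 64, 32, 24, 32, 13, 128, 27, 64, 44, 64, 32, 68, 130, 32, 13]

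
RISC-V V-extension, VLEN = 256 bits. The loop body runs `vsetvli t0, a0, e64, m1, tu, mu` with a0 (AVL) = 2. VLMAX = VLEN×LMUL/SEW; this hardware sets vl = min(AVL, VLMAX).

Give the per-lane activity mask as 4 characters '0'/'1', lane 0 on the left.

predicate = 1100

VLMAX = (256 × 1) / 64 = 4 lanes
vl ← min(2, 4) = 2
bits (lane 0 leftmost): 1100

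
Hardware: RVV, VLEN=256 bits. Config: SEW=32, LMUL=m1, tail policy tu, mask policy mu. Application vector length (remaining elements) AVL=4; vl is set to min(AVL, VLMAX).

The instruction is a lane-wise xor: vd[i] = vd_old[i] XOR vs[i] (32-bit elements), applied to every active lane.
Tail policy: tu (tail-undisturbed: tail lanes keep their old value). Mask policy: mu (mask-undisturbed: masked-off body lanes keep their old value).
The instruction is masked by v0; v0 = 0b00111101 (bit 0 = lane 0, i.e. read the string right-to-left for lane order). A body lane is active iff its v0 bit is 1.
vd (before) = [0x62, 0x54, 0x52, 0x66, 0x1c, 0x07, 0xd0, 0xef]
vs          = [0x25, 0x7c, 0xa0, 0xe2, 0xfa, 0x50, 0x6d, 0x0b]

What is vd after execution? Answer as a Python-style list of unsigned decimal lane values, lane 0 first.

vd = [71, 84, 242, 132, 28, 7, 208, 239]

lanes per group: 256·1/32 = 8
AVL=4 ≤ VLMAX=8, so vl = 4
[0] xor(0x62,0x25) = 0x47
[1] mask-off/keep = 0x54
[2] xor(0x52,0xa0) = 0xf2
[3] xor(0x66,0xe2) = 0x84
[4] tail/keep = 0x1c
[5] tail/keep = 0x07
[6] tail/keep = 0xd0
[7] tail/keep = 0xef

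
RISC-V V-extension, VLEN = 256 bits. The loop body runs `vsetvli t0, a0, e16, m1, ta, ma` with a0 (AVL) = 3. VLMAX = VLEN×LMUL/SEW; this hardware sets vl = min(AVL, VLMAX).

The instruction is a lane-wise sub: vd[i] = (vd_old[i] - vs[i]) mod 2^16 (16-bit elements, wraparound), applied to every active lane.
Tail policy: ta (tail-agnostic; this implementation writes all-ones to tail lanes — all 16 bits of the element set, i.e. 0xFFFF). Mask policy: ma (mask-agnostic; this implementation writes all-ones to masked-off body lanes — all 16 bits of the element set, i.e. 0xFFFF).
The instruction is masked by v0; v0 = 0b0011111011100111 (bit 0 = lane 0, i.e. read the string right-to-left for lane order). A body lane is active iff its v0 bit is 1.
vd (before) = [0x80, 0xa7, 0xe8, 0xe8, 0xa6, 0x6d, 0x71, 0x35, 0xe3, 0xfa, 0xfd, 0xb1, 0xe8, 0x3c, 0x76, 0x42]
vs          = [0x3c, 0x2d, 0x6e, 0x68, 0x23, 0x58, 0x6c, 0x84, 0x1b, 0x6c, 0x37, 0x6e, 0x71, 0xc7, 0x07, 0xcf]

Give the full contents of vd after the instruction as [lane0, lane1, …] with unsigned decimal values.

VLMAX = VLEN×LMUL/SEW = 256×1/16 = 16
vl = min(AVL, VLMAX) = min(3, 16) = 3
vd[0] sub(0x80,0x3c) -> 0x44
vd[1] sub(0xa7,0x2d) -> 0x7a
vd[2] sub(0xe8,0x6e) -> 0x7a
vd[3] tail/ones -> 0xffff
vd[4] tail/ones -> 0xffff
vd[5] tail/ones -> 0xffff
vd[6] tail/ones -> 0xffff
vd[7] tail/ones -> 0xffff
vd[8] tail/ones -> 0xffff
vd[9] tail/ones -> 0xffff
vd[10] tail/ones -> 0xffff
vd[11] tail/ones -> 0xffff
vd[12] tail/ones -> 0xffff
vd[13] tail/ones -> 0xffff
vd[14] tail/ones -> 0xffff
vd[15] tail/ones -> 0xffff

vd = [68, 122, 122, 65535, 65535, 65535, 65535, 65535, 65535, 65535, 65535, 65535, 65535, 65535, 65535, 65535]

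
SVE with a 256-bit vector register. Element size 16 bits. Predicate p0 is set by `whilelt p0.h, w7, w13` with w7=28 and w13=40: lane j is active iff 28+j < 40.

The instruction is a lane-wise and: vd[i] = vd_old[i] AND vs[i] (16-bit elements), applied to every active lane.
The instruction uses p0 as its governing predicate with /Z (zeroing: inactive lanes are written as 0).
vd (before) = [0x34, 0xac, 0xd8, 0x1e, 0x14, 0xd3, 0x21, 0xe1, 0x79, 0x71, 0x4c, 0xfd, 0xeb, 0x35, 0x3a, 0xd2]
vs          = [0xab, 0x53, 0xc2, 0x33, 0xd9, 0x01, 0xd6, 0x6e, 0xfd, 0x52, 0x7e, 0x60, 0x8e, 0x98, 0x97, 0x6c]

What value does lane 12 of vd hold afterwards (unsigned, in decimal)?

register lanes = 256/16 = 16
p0[j] = (28+j < 40); true for j=0..11 → 12 lanes set
  i=0: and(0x34,0xab) → 32
  i=1: and(0xac,0x53) → 0
  i=2: and(0xd8,0xc2) → 192
  i=3: and(0x1e,0x33) → 18
  i=4: and(0x14,0xd9) → 16
  i=5: and(0xd3,0x01) → 1
  i=6: and(0x21,0xd6) → 0
  i=7: and(0xe1,0x6e) → 96
  i=8: and(0x79,0xfd) → 121
  i=9: and(0x71,0x52) → 80
  i=10: and(0x4c,0x7e) → 76
  i=11: and(0xfd,0x60) → 96
  i=12: tail/zero → 0
  i=13: tail/zero → 0
  i=14: tail/zero → 0
  i=15: tail/zero → 0

vd[12] = 0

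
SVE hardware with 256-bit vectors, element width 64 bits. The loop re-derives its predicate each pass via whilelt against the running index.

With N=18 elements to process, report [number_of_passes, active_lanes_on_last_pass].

[iterations, last_vl] = [5, 2]

lane count: 256 div 64 = 4
N=18: ⌈18/4⌉ = 5 iters; last vl = 18 − 4×4 = 2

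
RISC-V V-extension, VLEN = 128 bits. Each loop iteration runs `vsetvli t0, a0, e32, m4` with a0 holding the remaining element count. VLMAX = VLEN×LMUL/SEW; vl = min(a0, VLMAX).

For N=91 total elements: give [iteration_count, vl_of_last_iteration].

VLMAX = VLEN×LMUL/SEW = 128×4/32 = 16
N=91: ⌈91/16⌉ = 6 iters; last vl = 91 − 5×16 = 11

[iterations, last_vl] = [6, 11]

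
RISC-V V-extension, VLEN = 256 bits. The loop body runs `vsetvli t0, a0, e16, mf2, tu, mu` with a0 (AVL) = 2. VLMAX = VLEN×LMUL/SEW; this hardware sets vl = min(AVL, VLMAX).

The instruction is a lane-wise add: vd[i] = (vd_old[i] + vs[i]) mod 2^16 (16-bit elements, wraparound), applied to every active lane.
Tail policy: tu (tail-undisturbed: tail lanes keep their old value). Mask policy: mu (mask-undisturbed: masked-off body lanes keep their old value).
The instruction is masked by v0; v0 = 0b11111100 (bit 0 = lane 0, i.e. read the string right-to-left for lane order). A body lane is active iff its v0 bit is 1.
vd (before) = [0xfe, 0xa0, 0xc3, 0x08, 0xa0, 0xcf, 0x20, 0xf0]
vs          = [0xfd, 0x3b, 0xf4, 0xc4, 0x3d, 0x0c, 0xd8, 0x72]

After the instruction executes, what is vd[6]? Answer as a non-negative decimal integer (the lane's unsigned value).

vd[6] = 32

VLMAX = (256 × 1/2) / 16 = 8 lanes
vl = min(AVL, VLMAX) = min(2, 8) = 2
lane  0: mask-off/keep ⇒ 0xfe
lane  1: mask-off/keep ⇒ 0xa0
lane  2: tail/keep ⇒ 0xc3
lane  3: tail/keep ⇒ 0x08
lane  4: tail/keep ⇒ 0xa0
lane  5: tail/keep ⇒ 0xcf
lane  6: tail/keep ⇒ 0x20
lane  7: tail/keep ⇒ 0xf0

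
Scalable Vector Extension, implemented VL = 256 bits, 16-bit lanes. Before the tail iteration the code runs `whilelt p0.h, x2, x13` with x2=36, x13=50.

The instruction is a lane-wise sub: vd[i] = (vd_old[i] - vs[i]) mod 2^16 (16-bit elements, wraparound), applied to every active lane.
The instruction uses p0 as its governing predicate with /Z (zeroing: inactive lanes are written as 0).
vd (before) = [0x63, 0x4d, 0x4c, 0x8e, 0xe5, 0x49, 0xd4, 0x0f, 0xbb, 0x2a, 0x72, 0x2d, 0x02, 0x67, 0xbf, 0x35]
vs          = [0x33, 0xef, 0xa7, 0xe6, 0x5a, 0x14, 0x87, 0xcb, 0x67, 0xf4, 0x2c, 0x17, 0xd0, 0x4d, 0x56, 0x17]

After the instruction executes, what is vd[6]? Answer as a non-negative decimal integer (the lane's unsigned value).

lane count: 256 div 16 = 16
whilelt: lane j active iff 36+j < 50 → j < 14 → 14 active
vd[0] sub(0x63,0x33) -> 0x30
vd[1] sub(0x4d,0xef) -> 0xff5e
vd[2] sub(0x4c,0xa7) -> 0xffa5
vd[3] sub(0x8e,0xe6) -> 0xffa8
vd[4] sub(0xe5,0x5a) -> 0x8b
vd[5] sub(0x49,0x14) -> 0x35
vd[6] sub(0xd4,0x87) -> 0x4d
vd[7] sub(0x0f,0xcb) -> 0xff44
vd[8] sub(0xbb,0x67) -> 0x54
vd[9] sub(0x2a,0xf4) -> 0xff36
vd[10] sub(0x72,0x2c) -> 0x46
vd[11] sub(0x2d,0x17) -> 0x16
vd[12] sub(0x02,0xd0) -> 0xff32
vd[13] sub(0x67,0x4d) -> 0x1a
vd[14] tail/zero -> 0x00
vd[15] tail/zero -> 0x00

vd[6] = 77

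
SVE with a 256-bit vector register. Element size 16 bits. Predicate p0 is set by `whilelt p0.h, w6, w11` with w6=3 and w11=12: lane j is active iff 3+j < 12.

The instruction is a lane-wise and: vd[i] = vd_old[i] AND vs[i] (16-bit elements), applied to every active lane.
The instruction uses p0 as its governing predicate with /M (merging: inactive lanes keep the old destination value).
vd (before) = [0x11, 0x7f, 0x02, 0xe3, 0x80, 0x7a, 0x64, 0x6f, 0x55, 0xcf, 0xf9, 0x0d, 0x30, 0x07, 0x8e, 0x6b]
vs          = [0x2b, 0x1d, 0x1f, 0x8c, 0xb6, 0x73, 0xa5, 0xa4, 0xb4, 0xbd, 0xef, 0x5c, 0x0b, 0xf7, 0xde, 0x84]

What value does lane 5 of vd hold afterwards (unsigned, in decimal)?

vd[5] = 114

lane count: 256 div 16 = 16
active while 3+j < 12, i.e. j ∈ [0,9) capped at 16 ⇒ 9
[0] and(0x11,0x2b) = 0x01
[1] and(0x7f,0x1d) = 0x1d
[2] and(0x02,0x1f) = 0x02
[3] and(0xe3,0x8c) = 0x80
[4] and(0x80,0xb6) = 0x80
[5] and(0x7a,0x73) = 0x72
[6] and(0x64,0xa5) = 0x24
[7] and(0x6f,0xa4) = 0x24
[8] and(0x55,0xb4) = 0x14
[9] tail/keep = 0xcf
[10] tail/keep = 0xf9
[11] tail/keep = 0x0d
[12] tail/keep = 0x30
[13] tail/keep = 0x07
[14] tail/keep = 0x8e
[15] tail/keep = 0x6b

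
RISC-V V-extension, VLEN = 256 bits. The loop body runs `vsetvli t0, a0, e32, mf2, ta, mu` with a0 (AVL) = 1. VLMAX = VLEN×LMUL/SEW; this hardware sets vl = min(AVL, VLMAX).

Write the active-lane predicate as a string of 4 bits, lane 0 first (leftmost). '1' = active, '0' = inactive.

VLMAX = VLEN×LMUL/SEW = 256×1/2/32 = 4
vl = min(AVL, VLMAX) = min(1, 4) = 1
bits (lane 0 leftmost): 1000

predicate = 1000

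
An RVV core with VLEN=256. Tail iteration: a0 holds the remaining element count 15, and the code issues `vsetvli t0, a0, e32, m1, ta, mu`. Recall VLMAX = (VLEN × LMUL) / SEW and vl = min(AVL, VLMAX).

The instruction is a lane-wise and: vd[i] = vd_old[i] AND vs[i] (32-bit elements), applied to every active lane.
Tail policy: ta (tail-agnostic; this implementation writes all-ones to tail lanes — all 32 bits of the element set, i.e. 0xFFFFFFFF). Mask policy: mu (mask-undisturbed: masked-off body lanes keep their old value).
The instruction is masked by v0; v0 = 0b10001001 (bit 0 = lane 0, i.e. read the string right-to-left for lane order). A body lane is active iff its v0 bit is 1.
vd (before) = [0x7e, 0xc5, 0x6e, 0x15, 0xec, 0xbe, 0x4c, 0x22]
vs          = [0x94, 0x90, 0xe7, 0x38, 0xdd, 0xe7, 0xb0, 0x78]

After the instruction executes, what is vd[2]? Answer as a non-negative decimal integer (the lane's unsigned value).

VLMAX = (256 × 1) / 32 = 8 lanes
vl ← min(15, 8) = 8
  i=0: and(0x7e,0x94) → 20
  i=1: mask-off/keep → 197
  i=2: mask-off/keep → 110
  i=3: and(0x15,0x38) → 16
  i=4: mask-off/keep → 236
  i=5: mask-off/keep → 190
  i=6: mask-off/keep → 76
  i=7: and(0x22,0x78) → 32

vd[2] = 110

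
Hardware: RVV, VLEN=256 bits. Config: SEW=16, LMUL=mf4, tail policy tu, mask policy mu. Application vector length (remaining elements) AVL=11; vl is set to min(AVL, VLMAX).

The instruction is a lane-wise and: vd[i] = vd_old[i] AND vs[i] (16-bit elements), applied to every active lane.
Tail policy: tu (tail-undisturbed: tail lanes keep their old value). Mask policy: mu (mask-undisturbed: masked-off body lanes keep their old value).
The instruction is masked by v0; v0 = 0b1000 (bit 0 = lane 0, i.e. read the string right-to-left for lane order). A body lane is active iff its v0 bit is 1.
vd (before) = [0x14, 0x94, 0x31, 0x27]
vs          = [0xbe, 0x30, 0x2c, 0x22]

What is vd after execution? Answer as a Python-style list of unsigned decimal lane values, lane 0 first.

vd = [20, 148, 49, 34]

VLMAX = VLEN×LMUL/SEW = 256×1/4/16 = 4
vl = min(AVL, VLMAX) = min(11, 4) = 4
  i=0: mask-off/keep → 20
  i=1: mask-off/keep → 148
  i=2: mask-off/keep → 49
  i=3: and(0x27,0x22) → 34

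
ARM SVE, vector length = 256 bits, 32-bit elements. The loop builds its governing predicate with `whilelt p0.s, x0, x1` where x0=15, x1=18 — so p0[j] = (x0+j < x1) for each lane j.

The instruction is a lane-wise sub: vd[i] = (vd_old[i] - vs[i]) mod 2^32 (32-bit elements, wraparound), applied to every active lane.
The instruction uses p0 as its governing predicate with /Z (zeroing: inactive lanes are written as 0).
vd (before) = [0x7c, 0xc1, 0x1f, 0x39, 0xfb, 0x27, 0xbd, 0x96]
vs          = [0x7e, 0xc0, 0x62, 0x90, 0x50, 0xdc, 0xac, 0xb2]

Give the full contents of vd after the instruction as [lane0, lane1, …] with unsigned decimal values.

vd = [4294967294, 1, 4294967229, 0, 0, 0, 0, 0]

register lanes = 256/32 = 8
p0[j] = (15+j < 18); true for j=0..2 → 3 lanes set
  i=0: sub(0x7c,0x7e) → 4294967294
  i=1: sub(0xc1,0xc0) → 1
  i=2: sub(0x1f,0x62) → 4294967229
  i=3: tail/zero → 0
  i=4: tail/zero → 0
  i=5: tail/zero → 0
  i=6: tail/zero → 0
  i=7: tail/zero → 0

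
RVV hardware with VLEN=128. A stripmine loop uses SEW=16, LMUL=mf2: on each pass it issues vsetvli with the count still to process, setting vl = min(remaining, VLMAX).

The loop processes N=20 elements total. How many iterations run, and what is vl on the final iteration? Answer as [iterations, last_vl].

lanes per group: 128·1/2/16 = 4
N=20: ⌈20/4⌉ = 5 iters; last vl = 20 − 4×4 = 4

[iterations, last_vl] = [5, 4]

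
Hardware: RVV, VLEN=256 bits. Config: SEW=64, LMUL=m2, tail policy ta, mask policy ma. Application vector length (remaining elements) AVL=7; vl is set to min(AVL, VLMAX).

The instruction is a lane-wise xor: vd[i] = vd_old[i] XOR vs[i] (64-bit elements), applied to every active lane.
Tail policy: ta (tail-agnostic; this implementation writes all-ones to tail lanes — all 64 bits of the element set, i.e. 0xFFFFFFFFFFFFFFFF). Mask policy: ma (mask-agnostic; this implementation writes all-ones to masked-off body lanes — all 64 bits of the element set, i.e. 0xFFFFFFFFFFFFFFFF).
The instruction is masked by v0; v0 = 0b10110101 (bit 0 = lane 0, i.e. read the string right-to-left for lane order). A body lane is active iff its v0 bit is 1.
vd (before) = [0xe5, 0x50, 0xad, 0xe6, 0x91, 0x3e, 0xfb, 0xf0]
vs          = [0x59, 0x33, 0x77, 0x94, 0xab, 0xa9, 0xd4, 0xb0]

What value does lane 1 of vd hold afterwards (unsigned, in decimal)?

vd[1] = 18446744073709551615

VLMAX = VLEN×LMUL/SEW = 256×2/64 = 8
vl = min(AVL, VLMAX) = min(7, 8) = 7
vd[0] xor(0xe5,0x59) -> 0xbc
vd[1] mask-off/ones -> 0xffffffffffffffff
vd[2] xor(0xad,0x77) -> 0xda
vd[3] mask-off/ones -> 0xffffffffffffffff
vd[4] xor(0x91,0xab) -> 0x3a
vd[5] xor(0x3e,0xa9) -> 0x97
vd[6] mask-off/ones -> 0xffffffffffffffff
vd[7] tail/ones -> 0xffffffffffffffff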